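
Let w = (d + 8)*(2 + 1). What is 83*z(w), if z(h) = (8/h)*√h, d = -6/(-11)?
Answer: 332*√3102/141 ≈ 131.14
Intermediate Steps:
d = 6/11 (d = -6*(-1/11) = 6/11 ≈ 0.54545)
w = 282/11 (w = (6/11 + 8)*(2 + 1) = (94/11)*3 = 282/11 ≈ 25.636)
z(h) = 8/√h
83*z(w) = 83*(8/√(282/11)) = 83*(8*(√3102/282)) = 83*(4*√3102/141) = 332*√3102/141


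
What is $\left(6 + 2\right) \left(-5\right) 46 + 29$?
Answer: $-1811$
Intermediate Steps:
$\left(6 + 2\right) \left(-5\right) 46 + 29 = 8 \left(-5\right) 46 + 29 = \left(-40\right) 46 + 29 = -1840 + 29 = -1811$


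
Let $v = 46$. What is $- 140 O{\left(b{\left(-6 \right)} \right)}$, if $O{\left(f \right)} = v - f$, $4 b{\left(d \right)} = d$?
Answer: $-6650$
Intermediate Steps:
$b{\left(d \right)} = \frac{d}{4}$
$O{\left(f \right)} = 46 - f$
$- 140 O{\left(b{\left(-6 \right)} \right)} = - 140 \left(46 - \frac{1}{4} \left(-6\right)\right) = - 140 \left(46 - - \frac{3}{2}\right) = - 140 \left(46 + \frac{3}{2}\right) = \left(-140\right) \frac{95}{2} = -6650$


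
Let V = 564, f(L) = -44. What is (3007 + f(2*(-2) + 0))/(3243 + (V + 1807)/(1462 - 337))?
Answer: 3333375/3650746 ≈ 0.91307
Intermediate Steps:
(3007 + f(2*(-2) + 0))/(3243 + (V + 1807)/(1462 - 337)) = (3007 - 44)/(3243 + (564 + 1807)/(1462 - 337)) = 2963/(3243 + 2371/1125) = 2963/(3650746/1125) = 2963*(1125/3650746) = 3333375/3650746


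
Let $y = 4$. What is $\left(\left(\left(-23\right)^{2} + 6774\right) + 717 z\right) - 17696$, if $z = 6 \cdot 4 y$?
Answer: $58439$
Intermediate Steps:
$z = 96$ ($z = 6 \cdot 4 \cdot 4 = 24 \cdot 4 = 96$)
$\left(\left(\left(-23\right)^{2} + 6774\right) + 717 z\right) - 17696 = \left(\left(\left(-23\right)^{2} + 6774\right) + 717 \cdot 96\right) - 17696 = \left(\left(529 + 6774\right) + 68832\right) - 17696 = \left(7303 + 68832\right) - 17696 = 76135 - 17696 = 58439$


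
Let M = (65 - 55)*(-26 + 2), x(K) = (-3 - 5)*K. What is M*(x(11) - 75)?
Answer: 39120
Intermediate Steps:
x(K) = -8*K
M = -240 (M = 10*(-24) = -240)
M*(x(11) - 75) = -240*(-8*11 - 75) = -240*(-88 - 75) = -240*(-163) = 39120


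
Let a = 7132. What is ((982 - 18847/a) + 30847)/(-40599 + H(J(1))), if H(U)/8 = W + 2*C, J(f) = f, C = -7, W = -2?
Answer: -226985581/290464964 ≈ -0.78146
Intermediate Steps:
H(U) = -128 (H(U) = 8*(-2 + 2*(-7)) = 8*(-2 - 14) = 8*(-16) = -128)
((982 - 18847/a) + 30847)/(-40599 + H(J(1))) = ((982 - 18847/7132) + 30847)/(-40599 - 128) = ((982 - 18847/7132) + 30847)/(-40727) = ((982 - 1*18847/7132) + 30847)*(-1/40727) = ((982 - 18847/7132) + 30847)*(-1/40727) = (6984777/7132 + 30847)*(-1/40727) = (226985581/7132)*(-1/40727) = -226985581/290464964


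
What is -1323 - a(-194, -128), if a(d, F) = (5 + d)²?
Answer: -37044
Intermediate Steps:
-1323 - a(-194, -128) = -1323 - (5 - 194)² = -1323 - 1*(-189)² = -1323 - 1*35721 = -1323 - 35721 = -37044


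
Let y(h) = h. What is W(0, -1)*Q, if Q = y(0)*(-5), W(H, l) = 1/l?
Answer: 0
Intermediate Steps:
Q = 0 (Q = 0*(-5) = 0)
W(0, -1)*Q = 0/(-1) = -1*0 = 0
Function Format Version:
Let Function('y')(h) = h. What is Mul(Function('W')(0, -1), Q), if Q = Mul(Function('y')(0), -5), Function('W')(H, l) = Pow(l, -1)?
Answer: 0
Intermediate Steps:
Q = 0 (Q = Mul(0, -5) = 0)
Mul(Function('W')(0, -1), Q) = Mul(Pow(-1, -1), 0) = Mul(-1, 0) = 0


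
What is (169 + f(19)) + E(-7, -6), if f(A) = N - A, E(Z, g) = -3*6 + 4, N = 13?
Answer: 149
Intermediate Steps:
E(Z, g) = -14 (E(Z, g) = -18 + 4 = -14)
f(A) = 13 - A
(169 + f(19)) + E(-7, -6) = (169 + (13 - 1*19)) - 14 = (169 + (13 - 19)) - 14 = (169 - 6) - 14 = 163 - 14 = 149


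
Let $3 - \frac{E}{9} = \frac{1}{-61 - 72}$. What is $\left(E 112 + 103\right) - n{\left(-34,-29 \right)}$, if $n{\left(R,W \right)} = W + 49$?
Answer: $\frac{59177}{19} \approx 3114.6$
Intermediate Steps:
$n{\left(R,W \right)} = 49 + W$
$E = \frac{3600}{133}$ ($E = 27 - \frac{9}{-61 - 72} = 27 - \frac{9}{-133} = 27 - - \frac{9}{133} = 27 + \frac{9}{133} = \frac{3600}{133} \approx 27.068$)
$\left(E 112 + 103\right) - n{\left(-34,-29 \right)} = \left(\frac{3600}{133} \cdot 112 + 103\right) - \left(49 - 29\right) = \left(\frac{57600}{19} + 103\right) - 20 = \frac{59557}{19} - 20 = \frac{59177}{19}$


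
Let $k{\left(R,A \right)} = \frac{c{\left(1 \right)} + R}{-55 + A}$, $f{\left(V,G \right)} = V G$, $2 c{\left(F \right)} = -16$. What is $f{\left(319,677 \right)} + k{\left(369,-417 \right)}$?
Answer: $\frac{101934175}{472} \approx 2.1596 \cdot 10^{5}$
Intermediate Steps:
$c{\left(F \right)} = -8$ ($c{\left(F \right)} = \frac{1}{2} \left(-16\right) = -8$)
$f{\left(V,G \right)} = G V$
$k{\left(R,A \right)} = \frac{-8 + R}{-55 + A}$
$f{\left(319,677 \right)} + k{\left(369,-417 \right)} = 677 \cdot 319 + \frac{-8 + 369}{-55 - 417} = 215963 + \frac{1}{-472} \cdot 361 = 215963 - \frac{361}{472} = \frac{101934175}{472}$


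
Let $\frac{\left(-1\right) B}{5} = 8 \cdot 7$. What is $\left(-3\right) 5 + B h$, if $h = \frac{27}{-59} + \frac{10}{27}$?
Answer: $\frac{15025}{1593} \approx 9.4319$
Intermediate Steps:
$B = -280$ ($B = - 5 \cdot 8 \cdot 7 = \left(-5\right) 56 = -280$)
$h = - \frac{139}{1593}$ ($h = 27 \left(- \frac{1}{59}\right) + 10 \cdot \frac{1}{27} = - \frac{27}{59} + \frac{10}{27} = - \frac{139}{1593} \approx -0.087257$)
$\left(-3\right) 5 + B h = \left(-3\right) 5 - - \frac{38920}{1593} = -15 + \frac{38920}{1593} = \frac{15025}{1593}$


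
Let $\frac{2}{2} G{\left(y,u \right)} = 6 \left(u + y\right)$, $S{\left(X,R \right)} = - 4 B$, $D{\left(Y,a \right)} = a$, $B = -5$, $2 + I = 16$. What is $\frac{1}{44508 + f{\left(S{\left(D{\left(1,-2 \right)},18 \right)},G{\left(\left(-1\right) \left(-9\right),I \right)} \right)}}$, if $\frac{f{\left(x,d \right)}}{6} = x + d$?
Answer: $\frac{1}{45456} \approx 2.1999 \cdot 10^{-5}$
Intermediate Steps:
$I = 14$ ($I = -2 + 16 = 14$)
$S{\left(X,R \right)} = 20$ ($S{\left(X,R \right)} = \left(-4\right) \left(-5\right) = 20$)
$G{\left(y,u \right)} = 6 u + 6 y$ ($G{\left(y,u \right)} = 6 \left(u + y\right) = 6 u + 6 y$)
$f{\left(x,d \right)} = 6 d + 6 x$ ($f{\left(x,d \right)} = 6 \left(x + d\right) = 6 \left(d + x\right) = 6 d + 6 x$)
$\frac{1}{44508 + f{\left(S{\left(D{\left(1,-2 \right)},18 \right)},G{\left(\left(-1\right) \left(-9\right),I \right)} \right)}} = \frac{1}{44508 + \left(6 \left(6 \cdot 14 + 6 \left(\left(-1\right) \left(-9\right)\right)\right) + 6 \cdot 20\right)} = \frac{1}{44508 + \left(6 \left(84 + 6 \cdot 9\right) + 120\right)} = \frac{1}{44508 + \left(6 \left(84 + 54\right) + 120\right)} = \frac{1}{44508 + \left(6 \cdot 138 + 120\right)} = \frac{1}{44508 + \left(828 + 120\right)} = \frac{1}{44508 + 948} = \frac{1}{45456}$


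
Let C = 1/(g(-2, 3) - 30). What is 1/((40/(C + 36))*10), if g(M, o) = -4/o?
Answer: 3381/37600 ≈ 0.089920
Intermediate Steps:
C = -3/94 (C = 1/(-4/3 - 30) = 1/(-94/3) = -3/94 ≈ -0.031915)
1/((40/(C + 36))*10) = 1/((40/(-3/94 + 36))*10) = 1/((40/(3381/94))*10) = 1/((40*(94/3381))*10) = 1/((3760/3381)*10) = 1/(37600/3381) = 3381/37600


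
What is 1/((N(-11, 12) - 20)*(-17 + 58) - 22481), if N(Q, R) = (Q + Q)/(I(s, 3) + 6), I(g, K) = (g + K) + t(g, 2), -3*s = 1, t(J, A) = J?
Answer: -25/585231 ≈ -4.2718e-5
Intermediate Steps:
s = -⅓ (s = -⅓*1 = -⅓ ≈ -0.33333)
I(g, K) = K + 2*g (I(g, K) = (g + K) + g = (K + g) + g = K + 2*g)
N(Q, R) = 6*Q/25 (N(Q, R) = (Q + Q)/((3 + 2*(-⅓)) + 6) = (2*Q)/((3 - ⅔) + 6) = (2*Q)/(7/3 + 6) = (2*Q)/(25/3) = (2*Q)*(3/25) = 6*Q/25)
1/((N(-11, 12) - 20)*(-17 + 58) - 22481) = 1/(((6/25)*(-11) - 20)*(-17 + 58) - 22481) = 1/((-66/25 - 20)*41 - 22481) = 1/(-566/25*41 - 22481) = 1/(-23206/25 - 22481) = 1/(-585231/25) = -25/585231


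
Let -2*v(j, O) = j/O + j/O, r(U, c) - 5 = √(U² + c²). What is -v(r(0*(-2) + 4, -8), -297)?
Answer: -5/297 - 4*√5/297 ≈ -0.046950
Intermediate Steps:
r(U, c) = 5 + √(U² + c²)
v(j, O) = -j/O (v(j, O) = -(j/O + j/O)/2 = -j/O)
-v(r(0*(-2) + 4, -8), -297) = -(-1)*(5 + √((0*(-2) + 4)² + (-8)²))/(-297) = -(-1)*(5 + √((0 + 4)² + 64))*(-1)/297 = -(-1)*(5 + √(4² + 64))*(-1)/297 = -(-1)*(5 + √(16 + 64))*(-1)/297 = -(-1)*(5 + √80)*(-1)/297 = -(-1)*(5 + 4*√5)*(-1)/297 = -(5/297 + 4*√5/297) = -5/297 - 4*√5/297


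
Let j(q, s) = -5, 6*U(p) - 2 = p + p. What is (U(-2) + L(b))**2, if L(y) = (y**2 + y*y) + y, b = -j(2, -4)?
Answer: 26896/9 ≈ 2988.4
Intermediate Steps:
U(p) = 1/3 + p/3 (U(p) = 1/3 + (p + p)/6 = 1/3 + (2*p)/6 = 1/3 + p/3)
b = 5 (b = -1*(-5) = 5)
L(y) = y + 2*y**2 (L(y) = (y**2 + y**2) + y = 2*y**2 + y = y + 2*y**2)
(U(-2) + L(b))**2 = ((1/3 + (1/3)*(-2)) + 5*(1 + 2*5))**2 = ((1/3 - 2/3) + 5*(1 + 10))**2 = (-1/3 + 5*11)**2 = (-1/3 + 55)**2 = (164/3)**2 = 26896/9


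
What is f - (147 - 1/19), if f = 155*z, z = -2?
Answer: -8682/19 ≈ -456.95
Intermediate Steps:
f = -310 (f = 155*(-2) = -310)
f - (147 - 1/19) = -310 - (147 - 1/19) = -310 - 1*2792/19 = -310 - 2792/19 = -8682/19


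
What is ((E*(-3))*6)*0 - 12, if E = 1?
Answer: -12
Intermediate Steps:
((E*(-3))*6)*0 - 12 = ((1*(-3))*6)*0 - 12 = -3*6*0 - 12 = -18*0 - 12 = 0 - 12 = -12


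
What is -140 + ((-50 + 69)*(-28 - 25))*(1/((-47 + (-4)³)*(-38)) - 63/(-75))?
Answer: -5472959/5550 ≈ -986.12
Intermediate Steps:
-140 + ((-50 + 69)*(-28 - 25))*(1/((-47 + (-4)³)*(-38)) - 63/(-75)) = -140 + (19*(-53))*(-1/38/(-47 - 64) - 63*(-1/75)) = -140 - 1007*(-1/38/(-111) + 21/25) = -140 - 1007*(-1/111*(-1/38) + 21/25) = -140 - 1007*(1/4218 + 21/25) = -140 - 1007*88603/105450 = -140 - 4695959/5550 = -5472959/5550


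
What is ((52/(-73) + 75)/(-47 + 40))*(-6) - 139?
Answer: -38491/511 ≈ -75.325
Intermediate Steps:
((52/(-73) + 75)/(-47 + 40))*(-6) - 139 = ((52*(-1/73) + 75)/(-7))*(-6) - 139 = ((-52/73 + 75)*(-⅐))*(-6) - 139 = ((5423/73)*(-⅐))*(-6) - 139 = -5423/511*(-6) - 139 = 32538/511 - 139 = -38491/511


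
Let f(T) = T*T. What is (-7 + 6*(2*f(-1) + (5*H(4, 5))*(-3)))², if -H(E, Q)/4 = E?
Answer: 2088025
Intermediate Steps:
H(E, Q) = -4*E
f(T) = T²
(-7 + 6*(2*f(-1) + (5*H(4, 5))*(-3)))² = (-7 + 6*(2*(-1)² + (5*(-4*4))*(-3)))² = (-7 + 6*(2*1 + (5*(-16))*(-3)))² = (-7 + 6*(2 - 80*(-3)))² = (-7 + 6*(2 + 240))² = (-7 + 6*242)² = (-7 + 1452)² = 1445² = 2088025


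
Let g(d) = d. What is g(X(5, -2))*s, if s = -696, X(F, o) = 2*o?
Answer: 2784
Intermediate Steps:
g(X(5, -2))*s = (2*(-2))*(-696) = -4*(-696) = 2784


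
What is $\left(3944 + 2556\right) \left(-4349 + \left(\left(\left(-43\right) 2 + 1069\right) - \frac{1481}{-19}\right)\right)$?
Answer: $- \frac{406074500}{19} \approx -2.1372 \cdot 10^{7}$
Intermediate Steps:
$\left(3944 + 2556\right) \left(-4349 + \left(\left(\left(-43\right) 2 + 1069\right) - \frac{1481}{-19}\right)\right) = 6500 \left(-4349 + \left(\left(-86 + 1069\right) - - \frac{1481}{19}\right)\right) = 6500 \left(-4349 + \left(983 + \frac{1481}{19}\right)\right) = 6500 \left(-4349 + \frac{20158}{19}\right) = 6500 \left(- \frac{62473}{19}\right) = - \frac{406074500}{19}$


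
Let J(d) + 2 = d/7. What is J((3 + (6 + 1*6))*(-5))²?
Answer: 7921/49 ≈ 161.65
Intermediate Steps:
J(d) = -2 + d/7
J((3 + (6 + 1*6))*(-5))² = (-2 + ((3 + (6 + 1*6))*(-5))/7)² = (-2 + ((3 + (6 + 6))*(-5))/7)² = (-2 + ((3 + 12)*(-5))/7)² = (-2 + (15*(-5))/7)² = (-2 + (⅐)*(-75))² = (-2 - 75/7)² = (-89/7)² = 7921/49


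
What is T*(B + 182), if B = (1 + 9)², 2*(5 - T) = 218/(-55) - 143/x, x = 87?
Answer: 3510007/1595 ≈ 2200.6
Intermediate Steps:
T = 74681/9570 (T = 5 - (218/(-55) - 143/87)/2 = 5 - (218*(-1/55) - 143*1/87)/2 = 5 - (-218/55 - 143/87)/2 = 5 - ½*(-26831/4785) = 5 + 26831/9570 = 74681/9570 ≈ 7.8037)
B = 100 (B = 10² = 100)
T*(B + 182) = 74681*(100 + 182)/9570 = (74681/9570)*282 = 3510007/1595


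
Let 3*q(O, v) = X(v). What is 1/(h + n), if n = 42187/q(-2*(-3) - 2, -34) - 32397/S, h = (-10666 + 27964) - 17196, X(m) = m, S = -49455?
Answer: -560490/2028820939 ≈ -0.00027626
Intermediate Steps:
q(O, v) = v/3
h = 102 (h = 17298 - 17196 = 102)
n = -2085990919/560490 (n = 42187/(((⅓)*(-34))) - 32397/(-49455) = 42187/(-34/3) - 32397*(-1/49455) = 42187*(-3/34) + 10799/16485 = -126561/34 + 10799/16485 = -2085990919/560490 ≈ -3721.7)
1/(h + n) = 1/(102 - 2085990919/560490) = 1/(-2028820939/560490) = -560490/2028820939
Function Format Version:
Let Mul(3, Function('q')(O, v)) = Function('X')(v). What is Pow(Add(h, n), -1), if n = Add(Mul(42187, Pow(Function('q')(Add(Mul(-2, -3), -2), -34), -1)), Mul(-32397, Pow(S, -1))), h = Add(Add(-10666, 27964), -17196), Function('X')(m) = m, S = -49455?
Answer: Rational(-560490, 2028820939) ≈ -0.00027626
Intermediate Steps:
Function('q')(O, v) = Mul(Rational(1, 3), v)
h = 102 (h = Add(17298, -17196) = 102)
n = Rational(-2085990919, 560490) (n = Add(Mul(42187, Pow(Mul(Rational(1, 3), -34), -1)), Mul(-32397, Pow(-49455, -1))) = Add(Mul(42187, Pow(Rational(-34, 3), -1)), Mul(-32397, Rational(-1, 49455))) = Add(Mul(42187, Rational(-3, 34)), Rational(10799, 16485)) = Add(Rational(-126561, 34), Rational(10799, 16485)) = Rational(-2085990919, 560490) ≈ -3721.7)
Pow(Add(h, n), -1) = Pow(Add(102, Rational(-2085990919, 560490)), -1) = Pow(Rational(-2028820939, 560490), -1) = Rational(-560490, 2028820939)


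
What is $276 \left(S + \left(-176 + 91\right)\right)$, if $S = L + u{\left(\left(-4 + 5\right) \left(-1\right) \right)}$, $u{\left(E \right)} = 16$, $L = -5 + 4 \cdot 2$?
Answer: $-18216$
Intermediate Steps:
$L = 3$ ($L = -5 + 8 = 3$)
$S = 19$ ($S = 3 + 16 = 19$)
$276 \left(S + \left(-176 + 91\right)\right) = 276 \left(19 + \left(-176 + 91\right)\right) = 276 \left(19 - 85\right) = 276 \left(-66\right) = -18216$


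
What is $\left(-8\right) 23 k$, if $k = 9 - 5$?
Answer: $-736$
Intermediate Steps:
$k = 4$
$\left(-8\right) 23 k = \left(-8\right) 23 \cdot 4 = \left(-184\right) 4 = -736$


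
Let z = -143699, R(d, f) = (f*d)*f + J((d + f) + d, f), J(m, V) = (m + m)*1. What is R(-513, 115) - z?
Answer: -6642548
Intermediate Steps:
J(m, V) = 2*m (J(m, V) = (2*m)*1 = 2*m)
R(d, f) = 2*f + 4*d + d*f² (R(d, f) = (f*d)*f + 2*((d + f) + d) = (d*f)*f + 2*(f + 2*d) = d*f² + (2*f + 4*d) = 2*f + 4*d + d*f²)
R(-513, 115) - z = (2*115 + 4*(-513) - 513*115²) - 1*(-143699) = (230 - 2052 - 513*13225) + 143699 = (230 - 2052 - 6784425) + 143699 = -6786247 + 143699 = -6642548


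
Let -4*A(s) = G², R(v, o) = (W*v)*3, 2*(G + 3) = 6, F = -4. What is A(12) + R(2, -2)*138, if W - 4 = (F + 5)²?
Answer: 4140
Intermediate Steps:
W = 5 (W = 4 + (-4 + 5)² = 4 + 1² = 4 + 1 = 5)
G = 0 (G = -3 + (½)*6 = -3 + 3 = 0)
R(v, o) = 15*v (R(v, o) = (5*v)*3 = 15*v)
A(s) = 0 (A(s) = -¼*0² = -¼*0 = 0)
A(12) + R(2, -2)*138 = 0 + (15*2)*138 = 0 + 30*138 = 0 + 4140 = 4140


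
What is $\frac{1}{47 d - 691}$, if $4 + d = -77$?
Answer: $- \frac{1}{4498} \approx -0.00022232$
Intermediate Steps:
$d = -81$ ($d = -4 - 77 = -81$)
$\frac{1}{47 d - 691} = \frac{1}{47 \left(-81\right) - 691} = \frac{1}{-3807 - 691} = \frac{1}{-4498} = - \frac{1}{4498}$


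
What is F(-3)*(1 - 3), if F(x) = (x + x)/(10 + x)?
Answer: 12/7 ≈ 1.7143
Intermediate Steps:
F(x) = 2*x/(10 + x) (F(x) = (2*x)/(10 + x) = 2*x/(10 + x))
F(-3)*(1 - 3) = (2*(-3)/(10 - 3))*(1 - 3) = (2*(-3)/7)*(-2) = (2*(-3)*(⅐))*(-2) = -6/7*(-2) = 12/7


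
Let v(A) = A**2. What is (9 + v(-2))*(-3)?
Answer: -39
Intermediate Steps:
(9 + v(-2))*(-3) = (9 + (-2)**2)*(-3) = (9 + 4)*(-3) = 13*(-3) = -39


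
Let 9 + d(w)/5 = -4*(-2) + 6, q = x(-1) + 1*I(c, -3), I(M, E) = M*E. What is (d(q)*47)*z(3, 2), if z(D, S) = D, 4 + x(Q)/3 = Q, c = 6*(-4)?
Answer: 3525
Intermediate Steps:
c = -24
x(Q) = -12 + 3*Q
I(M, E) = E*M
q = 57 (q = (-12 + 3*(-1)) + 1*(-3*(-24)) = (-12 - 3) + 1*72 = -15 + 72 = 57)
d(w) = 25 (d(w) = -45 + 5*(-4*(-2) + 6) = -45 + 5*(8 + 6) = -45 + 5*14 = -45 + 70 = 25)
(d(q)*47)*z(3, 2) = (25*47)*3 = 1175*3 = 3525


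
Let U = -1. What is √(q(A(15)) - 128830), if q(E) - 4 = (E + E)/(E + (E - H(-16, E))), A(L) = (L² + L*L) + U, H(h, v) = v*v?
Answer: 2*I*√6435148782/447 ≈ 358.92*I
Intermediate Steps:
H(h, v) = v²
A(L) = -1 + 2*L² (A(L) = (L² + L*L) - 1 = (L² + L²) - 1 = 2*L² - 1 = -1 + 2*L²)
q(E) = 4 + 2*E/(-E² + 2*E) (q(E) = 4 + (E + E)/(E + (E - E²)) = 4 + (2*E)/(-E² + 2*E) = 4 + 2*E/(-E² + 2*E))
√(q(A(15)) - 128830) = √(2*(-5 + 2*(-1 + 2*15²))/(-2 + (-1 + 2*15²)) - 128830) = √(2*(-5 + 2*(-1 + 2*225))/(-2 + (-1 + 2*225)) - 128830) = √(2*(-5 + 2*(-1 + 450))/(-2 + (-1 + 450)) - 128830) = √(2*(-5 + 2*449)/(-2 + 449) - 128830) = √(2*(-5 + 898)/447 - 128830) = √(2*(1/447)*893 - 128830) = √(1786/447 - 128830) = √(-57585224/447) = 2*I*√6435148782/447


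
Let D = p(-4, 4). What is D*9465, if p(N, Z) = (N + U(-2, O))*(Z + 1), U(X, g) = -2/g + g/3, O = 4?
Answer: -299725/2 ≈ -1.4986e+5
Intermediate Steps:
U(X, g) = -2/g + g/3 (U(X, g) = -2/g + g*(⅓) = -2/g + g/3)
p(N, Z) = (1 + Z)*(⅚ + N) (p(N, Z) = (N + (-2/4 + (⅓)*4))*(Z + 1) = (N + (-2*¼ + 4/3))*(1 + Z) = (N + (-½ + 4/3))*(1 + Z) = (N + ⅚)*(1 + Z) = (⅚ + N)*(1 + Z) = (1 + Z)*(⅚ + N))
D = -95/6 (D = ⅚ - 4 + (⅚)*4 - 4*4 = ⅚ - 4 + 10/3 - 16 = -95/6 ≈ -15.833)
D*9465 = -95/6*9465 = -299725/2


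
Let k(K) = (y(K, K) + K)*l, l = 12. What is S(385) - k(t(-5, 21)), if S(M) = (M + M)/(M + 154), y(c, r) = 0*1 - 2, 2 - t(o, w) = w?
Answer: 1774/7 ≈ 253.43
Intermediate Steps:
t(o, w) = 2 - w
y(c, r) = -2 (y(c, r) = 0 - 2 = -2)
S(M) = 2*M/(154 + M) (S(M) = (2*M)/(154 + M) = 2*M/(154 + M))
k(K) = -24 + 12*K (k(K) = (-2 + K)*12 = -24 + 12*K)
S(385) - k(t(-5, 21)) = 2*385/(154 + 385) - (-24 + 12*(2 - 1*21)) = 2*385/539 - (-24 + 12*(2 - 21)) = 2*385*(1/539) - (-24 + 12*(-19)) = 10/7 - (-24 - 228) = 10/7 - 1*(-252) = 10/7 + 252 = 1774/7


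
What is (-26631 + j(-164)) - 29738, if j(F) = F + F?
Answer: -56697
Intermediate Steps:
j(F) = 2*F
(-26631 + j(-164)) - 29738 = (-26631 + 2*(-164)) - 29738 = (-26631 - 328) - 29738 = -26959 - 29738 = -56697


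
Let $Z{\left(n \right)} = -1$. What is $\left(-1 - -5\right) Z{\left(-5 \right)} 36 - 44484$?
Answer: $-44628$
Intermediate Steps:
$\left(-1 - -5\right) Z{\left(-5 \right)} 36 - 44484 = \left(-1 - -5\right) \left(-1\right) 36 - 44484 = \left(-1 + 5\right) \left(-1\right) 36 - 44484 = 4 \left(-1\right) 36 - 44484 = \left(-4\right) 36 - 44484 = -144 - 44484 = -44628$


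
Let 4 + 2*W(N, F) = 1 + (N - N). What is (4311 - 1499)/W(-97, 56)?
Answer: -5624/3 ≈ -1874.7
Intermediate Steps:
W(N, F) = -3/2 (W(N, F) = -2 + (1 + (N - N))/2 = -2 + (1 + 0)/2 = -2 + (½)*1 = -2 + ½ = -3/2)
(4311 - 1499)/W(-97, 56) = (4311 - 1499)/(-3/2) = 2812*(-⅔) = -5624/3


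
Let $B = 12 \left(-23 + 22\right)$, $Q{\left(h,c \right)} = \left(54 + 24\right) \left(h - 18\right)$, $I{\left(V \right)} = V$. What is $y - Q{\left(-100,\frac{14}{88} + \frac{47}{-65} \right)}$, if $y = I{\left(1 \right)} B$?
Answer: $9192$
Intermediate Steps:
$Q{\left(h,c \right)} = -1404 + 78 h$ ($Q{\left(h,c \right)} = 78 \left(-18 + h\right) = -1404 + 78 h$)
$B = -12$ ($B = 12 \left(-1\right) = -12$)
$y = -12$ ($y = 1 \left(-12\right) = -12$)
$y - Q{\left(-100,\frac{14}{88} + \frac{47}{-65} \right)} = -12 - \left(-1404 + 78 \left(-100\right)\right) = -12 - \left(-1404 - 7800\right) = -12 - -9204 = -12 + 9204 = 9192$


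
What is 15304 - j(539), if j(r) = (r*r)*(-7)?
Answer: 2048951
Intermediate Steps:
j(r) = -7*r² (j(r) = r²*(-7) = -7*r²)
15304 - j(539) = 15304 - (-7)*539² = 15304 - (-7)*290521 = 15304 - 1*(-2033647) = 15304 + 2033647 = 2048951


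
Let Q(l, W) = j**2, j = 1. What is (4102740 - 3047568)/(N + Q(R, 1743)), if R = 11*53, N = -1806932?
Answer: -1055172/1806931 ≈ -0.58396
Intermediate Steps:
R = 583
Q(l, W) = 1 (Q(l, W) = 1**2 = 1)
(4102740 - 3047568)/(N + Q(R, 1743)) = (4102740 - 3047568)/(-1806932 + 1) = 1055172/(-1806931) = 1055172*(-1/1806931) = -1055172/1806931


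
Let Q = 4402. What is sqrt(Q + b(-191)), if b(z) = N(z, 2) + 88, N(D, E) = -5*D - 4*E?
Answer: sqrt(5437) ≈ 73.736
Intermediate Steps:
b(z) = 80 - 5*z (b(z) = (-5*z - 4*2) + 88 = (-5*z - 8) + 88 = (-8 - 5*z) + 88 = 80 - 5*z)
sqrt(Q + b(-191)) = sqrt(4402 + (80 - 5*(-191))) = sqrt(4402 + (80 + 955)) = sqrt(4402 + 1035) = sqrt(5437)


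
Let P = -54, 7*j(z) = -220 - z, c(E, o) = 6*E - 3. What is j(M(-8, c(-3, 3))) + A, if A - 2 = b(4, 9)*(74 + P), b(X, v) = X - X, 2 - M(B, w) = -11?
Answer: -219/7 ≈ -31.286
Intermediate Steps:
c(E, o) = -3 + 6*E
M(B, w) = 13 (M(B, w) = 2 - 1*(-11) = 2 + 11 = 13)
j(z) = -220/7 - z/7 (j(z) = (-220 - z)/7 = -220/7 - z/7)
b(X, v) = 0
A = 2 (A = 2 + 0*(74 - 54) = 2 + 0*20 = 2 + 0 = 2)
j(M(-8, c(-3, 3))) + A = (-220/7 - 1/7*13) + 2 = (-220/7 - 13/7) + 2 = -233/7 + 2 = -219/7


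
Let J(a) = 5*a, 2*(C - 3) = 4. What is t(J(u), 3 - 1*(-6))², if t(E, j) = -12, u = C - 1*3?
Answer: 144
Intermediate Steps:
C = 5 (C = 3 + (½)*4 = 3 + 2 = 5)
u = 2 (u = 5 - 1*3 = 5 - 3 = 2)
t(J(u), 3 - 1*(-6))² = (-12)² = 144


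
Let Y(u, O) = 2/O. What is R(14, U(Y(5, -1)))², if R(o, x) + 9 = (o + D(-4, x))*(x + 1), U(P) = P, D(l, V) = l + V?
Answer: 289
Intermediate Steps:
D(l, V) = V + l
R(o, x) = -9 + (1 + x)*(-4 + o + x) (R(o, x) = -9 + (o + (x - 4))*(x + 1) = -9 + (o + (-4 + x))*(1 + x) = -9 + (-4 + o + x)*(1 + x) = -9 + (1 + x)*(-4 + o + x))
R(14, U(Y(5, -1)))² = (-13 + 14 + 2/(-1) + 14*(2/(-1)) + (2/(-1))*(-4 + 2/(-1)))² = (-13 + 14 + 2*(-1) + 14*(2*(-1)) + (2*(-1))*(-4 + 2*(-1)))² = (-13 + 14 - 2 + 14*(-2) - 2*(-4 - 2))² = (-13 + 14 - 2 - 28 - 2*(-6))² = (-13 + 14 - 2 - 28 + 12)² = (-17)² = 289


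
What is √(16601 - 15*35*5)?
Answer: 2*√3494 ≈ 118.22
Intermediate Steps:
√(16601 - 15*35*5) = √(16601 - 525*5) = √(16601 - 2625) = √13976 = 2*√3494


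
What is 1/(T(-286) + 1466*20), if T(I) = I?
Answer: 1/29034 ≈ 3.4442e-5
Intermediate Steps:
1/(T(-286) + 1466*20) = 1/(-286 + 1466*20) = 1/(-286 + 29320) = 1/29034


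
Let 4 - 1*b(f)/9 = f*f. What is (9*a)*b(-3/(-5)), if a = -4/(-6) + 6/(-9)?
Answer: 0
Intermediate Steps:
a = 0 (a = -4*(-⅙) + 6*(-⅑) = ⅔ - ⅔ = 0)
b(f) = 36 - 9*f² (b(f) = 36 - 9*f*f = 36 - 9*f²)
(9*a)*b(-3/(-5)) = (9*0)*(36 - 9*(-3/(-5))²) = 0*(36 - 9*(-3*(-⅕))²) = 0*(36 - 9*(⅗)²) = 0*(36 - 9*9/25) = 0*(36 - 81/25) = 0*(819/25) = 0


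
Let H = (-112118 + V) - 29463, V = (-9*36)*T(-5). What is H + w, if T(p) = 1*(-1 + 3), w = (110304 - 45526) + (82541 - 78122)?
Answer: -73032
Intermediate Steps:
w = 69197 (w = 64778 + 4419 = 69197)
T(p) = 2 (T(p) = 1*2 = 2)
V = -648 (V = -9*36*2 = -324*2 = -648)
H = -142229 (H = (-112118 - 648) - 29463 = -112766 - 29463 = -142229)
H + w = -142229 + 69197 = -73032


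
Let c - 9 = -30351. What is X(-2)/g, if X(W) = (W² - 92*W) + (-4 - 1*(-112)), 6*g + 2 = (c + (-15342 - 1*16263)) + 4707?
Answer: -888/28621 ≈ -0.031026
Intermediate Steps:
c = -30342 (c = 9 - 30351 = -30342)
g = -28621/3 (g = -⅓ + ((-30342 + (-15342 - 1*16263)) + 4707)/6 = -⅓ + ((-30342 + (-15342 - 16263)) + 4707)/6 = -⅓ + ((-30342 - 31605) + 4707)/6 = -⅓ + (-61947 + 4707)/6 = -⅓ + (⅙)*(-57240) = -⅓ - 9540 = -28621/3 ≈ -9540.3)
X(W) = 108 + W² - 92*W (X(W) = (W² - 92*W) + (-4 + 112) = (W² - 92*W) + 108 = 108 + W² - 92*W)
X(-2)/g = (108 + (-2)² - 92*(-2))/(-28621/3) = (108 + 4 + 184)*(-3/28621) = 296*(-3/28621) = -888/28621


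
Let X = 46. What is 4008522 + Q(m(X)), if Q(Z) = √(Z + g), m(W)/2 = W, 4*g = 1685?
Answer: 4008522 + √2053/2 ≈ 4.0085e+6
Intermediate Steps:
g = 1685/4 (g = (¼)*1685 = 1685/4 ≈ 421.25)
m(W) = 2*W
Q(Z) = √(1685/4 + Z) (Q(Z) = √(Z + 1685/4) = √(1685/4 + Z))
4008522 + Q(m(X)) = 4008522 + √(1685 + 4*(2*46))/2 = 4008522 + √(1685 + 4*92)/2 = 4008522 + √(1685 + 368)/2 = 4008522 + √2053/2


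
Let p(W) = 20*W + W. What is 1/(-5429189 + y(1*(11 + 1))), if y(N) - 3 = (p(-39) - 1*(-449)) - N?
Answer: -1/5429568 ≈ -1.8418e-7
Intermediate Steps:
p(W) = 21*W
y(N) = -367 - N (y(N) = 3 + ((21*(-39) - 1*(-449)) - N) = 3 + ((-819 + 449) - N) = 3 + (-370 - N) = -367 - N)
1/(-5429189 + y(1*(11 + 1))) = 1/(-5429189 + (-367 - (11 + 1))) = 1/(-5429189 + (-367 - 12)) = 1/(-5429189 - 379) = 1/(-5429568) = -1/5429568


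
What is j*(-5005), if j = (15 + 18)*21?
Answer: -3468465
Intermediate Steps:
j = 693 (j = 33*21 = 693)
j*(-5005) = 693*(-5005) = -3468465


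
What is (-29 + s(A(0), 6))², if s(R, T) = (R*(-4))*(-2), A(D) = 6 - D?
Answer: 361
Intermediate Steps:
s(R, T) = 8*R (s(R, T) = -4*R*(-2) = 8*R)
(-29 + s(A(0), 6))² = (-29 + 8*(6 - 1*0))² = (-29 + 8*(6 + 0))² = (-29 + 8*6)² = (-29 + 48)² = 19² = 361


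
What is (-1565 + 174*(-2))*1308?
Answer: -2502204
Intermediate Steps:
(-1565 + 174*(-2))*1308 = (-1565 - 348)*1308 = -1913*1308 = -2502204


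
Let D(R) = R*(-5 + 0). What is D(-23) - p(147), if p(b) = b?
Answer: -32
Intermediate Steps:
D(R) = -5*R (D(R) = R*(-5) = -5*R)
D(-23) - p(147) = -5*(-23) - 1*147 = 115 - 147 = -32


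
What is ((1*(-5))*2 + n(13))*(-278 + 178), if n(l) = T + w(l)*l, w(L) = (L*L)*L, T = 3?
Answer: -2855400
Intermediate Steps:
w(L) = L³ (w(L) = L²*L = L³)
n(l) = 3 + l⁴ (n(l) = 3 + l³*l = 3 + l⁴)
((1*(-5))*2 + n(13))*(-278 + 178) = ((1*(-5))*2 + (3 + 13⁴))*(-278 + 178) = (-5*2 + (3 + 28561))*(-100) = (-10 + 28564)*(-100) = 28554*(-100) = -2855400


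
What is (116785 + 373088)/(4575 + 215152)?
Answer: 489873/219727 ≈ 2.2295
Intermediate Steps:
(116785 + 373088)/(4575 + 215152) = 489873/219727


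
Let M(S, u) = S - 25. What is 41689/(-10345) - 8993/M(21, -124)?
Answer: 92865829/41380 ≈ 2244.2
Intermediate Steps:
M(S, u) = -25 + S
41689/(-10345) - 8993/M(21, -124) = 41689/(-10345) - 8993/(-25 + 21) = 41689*(-1/10345) - 8993/(-4) = -41689/10345 - 8993*(-1/4) = -41689/10345 + 8993/4 = 92865829/41380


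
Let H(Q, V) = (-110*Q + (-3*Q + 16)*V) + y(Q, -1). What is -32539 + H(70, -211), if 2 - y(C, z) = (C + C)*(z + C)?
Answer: -8963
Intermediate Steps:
y(C, z) = 2 - 2*C*(C + z) (y(C, z) = 2 - (C + C)*(z + C) = 2 - 2*C*(C + z))
H(Q, V) = 2 - 108*Q - 2*Q**2 + V*(16 - 3*Q) (H(Q, V) = (-110*Q + (-3*Q + 16)*V) + (2 - 2*Q**2 - 2*Q*(-1)) = (-110*Q + (16 - 3*Q)*V) + (2 - 2*Q**2 + 2*Q) = (-110*Q + V*(16 - 3*Q)) + (2 - 2*Q**2 + 2*Q) = 2 - 108*Q - 2*Q**2 + V*(16 - 3*Q))
-32539 + H(70, -211) = -32539 + (2 - 108*70 - 2*70**2 + 16*(-211) - 3*70*(-211)) = -32539 + (2 - 7560 - 2*4900 - 3376 + 44310) = -32539 + (2 - 7560 - 9800 - 3376 + 44310) = -32539 + 23576 = -8963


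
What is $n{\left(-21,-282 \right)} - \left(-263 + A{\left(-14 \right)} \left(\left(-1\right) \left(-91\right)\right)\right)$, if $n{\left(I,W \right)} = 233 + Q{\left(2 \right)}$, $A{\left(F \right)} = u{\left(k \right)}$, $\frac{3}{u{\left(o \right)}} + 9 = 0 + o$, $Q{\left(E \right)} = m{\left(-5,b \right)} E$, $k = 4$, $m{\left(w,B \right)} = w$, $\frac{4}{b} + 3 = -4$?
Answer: $\frac{2703}{5} \approx 540.6$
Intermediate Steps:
$b = - \frac{4}{7}$ ($b = \frac{4}{-3 - 4} = \frac{4}{-7} = 4 \left(- \frac{1}{7}\right) = - \frac{4}{7} \approx -0.57143$)
$Q{\left(E \right)} = - 5 E$
$u{\left(o \right)} = \frac{3}{-9 + o}$ ($u{\left(o \right)} = \frac{3}{-9 + \left(0 + o\right)} = \frac{3}{-9 + o}$)
$A{\left(F \right)} = - \frac{3}{5}$ ($A{\left(F \right)} = \frac{3}{-9 + 4} = \frac{3}{-5} = 3 \left(- \frac{1}{5}\right) = - \frac{3}{5}$)
$n{\left(I,W \right)} = 223$ ($n{\left(I,W \right)} = 233 - 10 = 223$)
$n{\left(-21,-282 \right)} - \left(-263 + A{\left(-14 \right)} \left(\left(-1\right) \left(-91\right)\right)\right) = 223 - \left(-263 - \frac{3 \left(\left(-1\right) \left(-91\right)\right)}{5}\right) = 223 - \left(-263 - \frac{273}{5}\right) = 223 - - \frac{1588}{5} = 223 + \frac{1588}{5} = \frac{2703}{5}$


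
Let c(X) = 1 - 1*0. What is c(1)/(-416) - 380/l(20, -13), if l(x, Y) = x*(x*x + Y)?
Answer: -8291/160992 ≈ -0.051499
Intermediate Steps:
l(x, Y) = x*(Y + x**2) (l(x, Y) = x*(x**2 + Y) = x*(Y + x**2))
c(X) = 1 (c(X) = 1 + 0 = 1)
c(1)/(-416) - 380/l(20, -13) = 1/(-416) - 380*1/(20*(-13 + 20**2)) = 1*(-1/416) - 380*1/(20*(-13 + 400)) = -1/416 - 380/(20*387) = -1/416 - 380/7740 = -1/416 - 380*1/7740 = -1/416 - 19/387 = -8291/160992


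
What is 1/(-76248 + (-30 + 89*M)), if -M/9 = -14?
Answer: -1/65064 ≈ -1.5369e-5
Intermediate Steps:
M = 126 (M = -9*(-14) = 126)
1/(-76248 + (-30 + 89*M)) = 1/(-76248 + (-30 + 89*126)) = 1/(-76248 + (-30 + 11214)) = 1/(-76248 + 11184) = 1/(-65064) = -1/65064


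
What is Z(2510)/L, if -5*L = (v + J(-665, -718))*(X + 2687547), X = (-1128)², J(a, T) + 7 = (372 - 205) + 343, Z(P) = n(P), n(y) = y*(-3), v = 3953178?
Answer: 12550/5218767985337 ≈ 2.4048e-9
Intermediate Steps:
n(y) = -3*y
Z(P) = -3*P
J(a, T) = 503 (J(a, T) = -7 + ((372 - 205) + 343) = -7 + (167 + 343) = -7 + 510 = 503)
X = 1272384
L = -15656303956011/5 (L = -(3953178 + 503)*(1272384 + 2687547)/5 = -3953681*3959931/5 = -⅕*15656303956011 = -15656303956011/5 ≈ -3.1313e+12)
Z(2510)/L = (-3*2510)/(-15656303956011/5) = -7530*(-5/15656303956011) = 12550/5218767985337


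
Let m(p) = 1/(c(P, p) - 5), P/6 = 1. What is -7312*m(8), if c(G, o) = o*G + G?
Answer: -7312/49 ≈ -149.22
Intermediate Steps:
P = 6 (P = 6*1 = 6)
c(G, o) = G + G*o (c(G, o) = G*o + G = G + G*o)
m(p) = 1/(1 + 6*p) (m(p) = 1/(6*(1 + p) - 5) = 1/((6 + 6*p) - 5) = 1/(1 + 6*p))
-7312*m(8) = -7312/(1 + 6*8) = -7312/(1 + 48) = -7312/49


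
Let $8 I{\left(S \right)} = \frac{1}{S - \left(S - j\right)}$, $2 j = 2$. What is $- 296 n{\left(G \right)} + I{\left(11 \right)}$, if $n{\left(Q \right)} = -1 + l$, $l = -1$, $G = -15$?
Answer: $\frac{4737}{8} \approx 592.13$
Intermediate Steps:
$j = 1$ ($j = \frac{1}{2} \cdot 2 = 1$)
$I{\left(S \right)} = \frac{1}{8}$ ($I{\left(S \right)} = \frac{1}{8 \left(S - \left(-1 + S\right)\right)} = \frac{1}{8 \cdot 1} = \frac{1}{8} \cdot 1 = \frac{1}{8}$)
$n{\left(Q \right)} = -2$ ($n{\left(Q \right)} = -1 - 1 = -2$)
$- 296 n{\left(G \right)} + I{\left(11 \right)} = \left(-296\right) \left(-2\right) + \frac{1}{8} = 592 + \frac{1}{8} = \frac{4737}{8}$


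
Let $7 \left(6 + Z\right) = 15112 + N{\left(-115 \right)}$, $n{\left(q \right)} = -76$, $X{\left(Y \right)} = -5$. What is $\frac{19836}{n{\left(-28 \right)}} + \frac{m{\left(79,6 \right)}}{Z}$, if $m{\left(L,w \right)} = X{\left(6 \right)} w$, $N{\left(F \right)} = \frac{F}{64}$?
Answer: $- \frac{16780847}{64291} \approx -261.01$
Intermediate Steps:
$N{\left(F \right)} = \frac{F}{64}$ ($N{\left(F \right)} = F \frac{1}{64} = \frac{F}{64}$)
$m{\left(L,w \right)} = - 5 w$
$Z = \frac{964365}{448}$ ($Z = -6 + \frac{15112 + \frac{1}{64} \left(-115\right)}{7} = -6 + \frac{15112 - \frac{115}{64}}{7} = -6 + \frac{1}{7} \cdot \frac{967053}{64} = -6 + \frac{967053}{448} = \frac{964365}{448} \approx 2152.6$)
$\frac{19836}{n{\left(-28 \right)}} + \frac{m{\left(79,6 \right)}}{Z} = \frac{19836}{-76} + \frac{\left(-5\right) 6}{\frac{964365}{448}} = 19836 \left(- \frac{1}{76}\right) - \frac{896}{64291} = -261 - \frac{896}{64291} = - \frac{16780847}{64291}$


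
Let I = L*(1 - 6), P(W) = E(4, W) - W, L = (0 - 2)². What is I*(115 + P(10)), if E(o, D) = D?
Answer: -2300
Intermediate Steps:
L = 4 (L = (-2)² = 4)
P(W) = 0 (P(W) = W - W = 0)
I = -20 (I = 4*(1 - 6) = 4*(-5) = -20)
I*(115 + P(10)) = -20*(115 + 0) = -20*115 = -2300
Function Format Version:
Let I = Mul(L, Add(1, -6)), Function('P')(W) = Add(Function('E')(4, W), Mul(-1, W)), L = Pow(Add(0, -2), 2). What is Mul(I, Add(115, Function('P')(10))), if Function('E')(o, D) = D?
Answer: -2300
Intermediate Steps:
L = 4 (L = Pow(-2, 2) = 4)
Function('P')(W) = 0 (Function('P')(W) = Add(W, Mul(-1, W)) = 0)
I = -20 (I = Mul(4, Add(1, -6)) = Mul(4, -5) = -20)
Mul(I, Add(115, Function('P')(10))) = Mul(-20, Add(115, 0)) = Mul(-20, 115) = -2300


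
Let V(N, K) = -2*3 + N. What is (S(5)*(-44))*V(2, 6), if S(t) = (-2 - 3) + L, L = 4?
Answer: -176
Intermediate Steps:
S(t) = -1 (S(t) = (-2 - 3) + 4 = -5 + 4 = -1)
V(N, K) = -6 + N
(S(5)*(-44))*V(2, 6) = (-1*(-44))*(-6 + 2) = 44*(-4) = -176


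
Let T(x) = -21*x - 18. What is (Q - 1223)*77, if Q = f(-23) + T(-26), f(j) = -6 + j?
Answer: -55748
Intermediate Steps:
T(x) = -18 - 21*x
Q = 499 (Q = (-6 - 23) + (-18 - 21*(-26)) = -29 + (-18 + 546) = -29 + 528 = 499)
(Q - 1223)*77 = (499 - 1223)*77 = -724*77 = -55748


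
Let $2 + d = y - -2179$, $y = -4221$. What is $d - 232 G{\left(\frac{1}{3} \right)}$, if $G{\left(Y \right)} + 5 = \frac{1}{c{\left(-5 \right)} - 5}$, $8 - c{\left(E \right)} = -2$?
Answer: $- \frac{4652}{5} \approx -930.4$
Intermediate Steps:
$c{\left(E \right)} = 10$ ($c{\left(E \right)} = 8 - -2 = 8 + 2 = 10$)
$G{\left(Y \right)} = - \frac{24}{5}$ ($G{\left(Y \right)} = -5 + \frac{1}{10 - 5} = -5 + \frac{1}{5} = - \frac{24}{5}$)
$d = -2044$ ($d = -2 - 2042 = -2044$)
$d - 232 G{\left(\frac{1}{3} \right)} = -2044 - 232 \left(- \frac{24}{5}\right) = -2044 - - \frac{5568}{5} = -2044 + \frac{5568}{5} = - \frac{4652}{5}$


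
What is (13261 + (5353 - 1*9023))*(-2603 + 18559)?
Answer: 153033996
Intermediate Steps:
(13261 + (5353 - 1*9023))*(-2603 + 18559) = (13261 + (5353 - 9023))*15956 = (13261 - 3670)*15956 = 9591*15956 = 153033996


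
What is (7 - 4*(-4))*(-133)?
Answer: -3059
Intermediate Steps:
(7 - 4*(-4))*(-133) = (7 + 16)*(-133) = 23*(-133) = -3059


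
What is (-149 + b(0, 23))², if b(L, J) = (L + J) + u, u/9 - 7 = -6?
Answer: 13689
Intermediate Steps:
u = 9 (u = 63 + 9*(-6) = 63 - 54 = 9)
b(L, J) = 9 + J + L (b(L, J) = (L + J) + 9 = (J + L) + 9 = 9 + J + L)
(-149 + b(0, 23))² = (-149 + (9 + 23 + 0))² = (-149 + 32)² = (-117)² = 13689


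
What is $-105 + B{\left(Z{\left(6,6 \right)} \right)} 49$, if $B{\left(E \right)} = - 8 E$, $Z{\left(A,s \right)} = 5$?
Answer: $-2065$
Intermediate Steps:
$-105 + B{\left(Z{\left(6,6 \right)} \right)} 49 = -105 + \left(-8\right) 5 \cdot 49 = -105 - 1960 = -2065$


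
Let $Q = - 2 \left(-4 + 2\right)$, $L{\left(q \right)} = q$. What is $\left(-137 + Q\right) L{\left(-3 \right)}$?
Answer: $399$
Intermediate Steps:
$Q = 4$ ($Q = \left(-2\right) \left(-2\right) = 4$)
$\left(-137 + Q\right) L{\left(-3 \right)} = \left(-137 + 4\right) \left(-3\right) = \left(-133\right) \left(-3\right) = 399$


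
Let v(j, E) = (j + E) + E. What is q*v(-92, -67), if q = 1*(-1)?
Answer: 226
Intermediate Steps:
v(j, E) = j + 2*E (v(j, E) = (E + j) + E = j + 2*E)
q = -1
q*v(-92, -67) = -(-92 + 2*(-67)) = -(-92 - 134) = -1*(-226) = 226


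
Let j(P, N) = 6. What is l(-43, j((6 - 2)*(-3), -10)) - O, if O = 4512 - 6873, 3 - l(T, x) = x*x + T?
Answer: 2371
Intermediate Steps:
l(T, x) = 3 - T - x² (l(T, x) = 3 - (x*x + T) = 3 - (x² + T) = 3 - (T + x²) = 3 + (-T - x²) = 3 - T - x²)
O = -2361
l(-43, j((6 - 2)*(-3), -10)) - O = (3 - 1*(-43) - 1*6²) - 1*(-2361) = (3 + 43 - 1*36) + 2361 = (3 + 43 - 36) + 2361 = 10 + 2361 = 2371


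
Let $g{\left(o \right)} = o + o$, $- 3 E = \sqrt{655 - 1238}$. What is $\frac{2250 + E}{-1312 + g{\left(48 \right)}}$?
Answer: $- \frac{1125}{608} + \frac{i \sqrt{583}}{3648} \approx -1.8503 + 0.0066188 i$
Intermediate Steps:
$E = - \frac{i \sqrt{583}}{3}$ ($E = - \frac{\sqrt{655 - 1238}}{3} = - \frac{\sqrt{-583}}{3} = - \frac{i \sqrt{583}}{3} \approx - 8.0485 i$)
$g{\left(o \right)} = 2 o$
$\frac{2250 + E}{-1312 + g{\left(48 \right)}} = \frac{2250 - \frac{i \sqrt{583}}{3}}{-1312 + 2 \cdot 48} = \frac{2250 - \frac{i \sqrt{583}}{3}}{-1312 + 96} = \frac{2250 - \frac{i \sqrt{583}}{3}}{-1216} = \left(2250 - \frac{i \sqrt{583}}{3}\right) \left(- \frac{1}{1216}\right) = - \frac{1125}{608} + \frac{i \sqrt{583}}{3648}$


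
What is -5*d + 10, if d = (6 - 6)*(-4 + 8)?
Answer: 10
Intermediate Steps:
d = 0 (d = 0*4 = 0)
-5*d + 10 = -5*0 + 10 = 0 + 10 = 10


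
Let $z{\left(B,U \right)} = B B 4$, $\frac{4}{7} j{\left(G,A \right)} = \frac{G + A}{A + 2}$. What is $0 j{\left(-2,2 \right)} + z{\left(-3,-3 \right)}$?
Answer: $36$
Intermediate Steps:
$j{\left(G,A \right)} = \frac{7 \left(A + G\right)}{4 \left(2 + A\right)}$ ($j{\left(G,A \right)} = \frac{7 \frac{G + A}{A + 2}}{4} = \frac{7 \frac{A + G}{2 + A}}{4} = \frac{7 \left(A + G\right)}{4 \left(2 + A\right)}$)
$z{\left(B,U \right)} = 4 B^{2}$ ($z{\left(B,U \right)} = B^{2} \cdot 4 = 4 B^{2}$)
$0 j{\left(-2,2 \right)} + z{\left(-3,-3 \right)} = 0 \frac{7 \left(2 - 2\right)}{4 \left(2 + 2\right)} + 4 \left(-3\right)^{2} = 0 \cdot \frac{7}{4} \cdot \frac{1}{4} \cdot 0 + 4 \cdot 9 = 0 \cdot \frac{7}{4} \cdot \frac{1}{4} \cdot 0 + 36 = 0 \cdot 0 + 36 = 0 + 36 = 36$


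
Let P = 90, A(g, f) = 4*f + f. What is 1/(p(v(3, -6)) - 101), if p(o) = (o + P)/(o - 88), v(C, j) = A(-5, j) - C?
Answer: -121/12278 ≈ -0.0098550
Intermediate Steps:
A(g, f) = 5*f
v(C, j) = -C + 5*j (v(C, j) = 5*j - C = -C + 5*j)
p(o) = (90 + o)/(-88 + o) (p(o) = (o + 90)/(o - 88) = (90 + o)/(-88 + o))
1/(p(v(3, -6)) - 101) = 1/((90 + (-1*3 + 5*(-6)))/(-88 + (-1*3 + 5*(-6))) - 101) = 1/((90 + (-3 - 30))/(-88 + (-3 - 30)) - 101) = 1/((90 - 33)/(-88 - 33) - 101) = 1/(57/(-121) - 101) = 1/(-1/121*57 - 101) = 1/(-57/121 - 101) = 1/(-12278/121) = -121/12278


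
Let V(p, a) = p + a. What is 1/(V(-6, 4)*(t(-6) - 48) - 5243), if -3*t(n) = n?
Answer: -1/5151 ≈ -0.00019414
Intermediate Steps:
V(p, a) = a + p
t(n) = -n/3
1/(V(-6, 4)*(t(-6) - 48) - 5243) = 1/((4 - 6)*(-1/3*(-6) - 48) - 5243) = 1/(-2*(2 - 48) - 5243) = 1/(-2*(-46) - 5243) = 1/(92 - 5243) = 1/(-5151) = -1/5151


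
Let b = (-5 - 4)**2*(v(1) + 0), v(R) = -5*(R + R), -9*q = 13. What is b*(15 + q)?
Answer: -10980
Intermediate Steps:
q = -13/9 (q = -1/9*13 = -13/9 ≈ -1.4444)
v(R) = -10*R
b = -810 (b = (-5 - 4)**2*(-10*1 + 0) = (-9)**2*(-10 + 0) = 81*(-10) = -810)
b*(15 + q) = -810*(15 - 13/9) = -810*122/9 = -10980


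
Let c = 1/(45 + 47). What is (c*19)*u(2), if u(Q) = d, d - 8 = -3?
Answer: 95/92 ≈ 1.0326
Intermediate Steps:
d = 5 (d = 8 - 3 = 5)
u(Q) = 5
c = 1/92 ≈ 0.010870
(c*19)*u(2) = ((1/92)*19)*5 = (19/92)*5 = 95/92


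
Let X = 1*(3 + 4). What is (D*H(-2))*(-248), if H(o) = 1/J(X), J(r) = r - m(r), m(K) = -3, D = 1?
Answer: -124/5 ≈ -24.800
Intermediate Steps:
X = 7 (X = 1*7 = 7)
J(r) = 3 + r (J(r) = r - 1*(-3) = r + 3 = 3 + r)
H(o) = ⅒ (H(o) = 1/(3 + 7) = 1/10 = ⅒)
(D*H(-2))*(-248) = (1*(⅒))*(-248) = (⅒)*(-248) = -124/5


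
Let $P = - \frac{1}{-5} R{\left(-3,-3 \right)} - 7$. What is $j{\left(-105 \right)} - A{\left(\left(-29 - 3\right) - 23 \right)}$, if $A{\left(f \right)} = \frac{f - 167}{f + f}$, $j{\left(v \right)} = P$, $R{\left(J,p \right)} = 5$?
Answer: $- \frac{441}{55} \approx -8.0182$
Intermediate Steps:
$P = -6$ ($P = - \frac{1}{-5} \cdot 5 - 7 = \left(-1\right) \left(- \frac{1}{5}\right) 5 - 7 = \frac{1}{5} \cdot 5 - 7 = 1 - 7 = -6$)
$j{\left(v \right)} = -6$
$A{\left(f \right)} = \frac{-167 + f}{2 f}$
$j{\left(-105 \right)} - A{\left(\left(-29 - 3\right) - 23 \right)} = -6 - \frac{-167 - 55}{2 \left(\left(-29 - 3\right) - 23\right)} = -6 - \frac{-167 - 55}{2 \left(-32 - 23\right)} = -6 - \frac{-167 - 55}{2 \left(-55\right)} = -6 - \frac{1}{2} \left(- \frac{1}{55}\right) \left(-222\right) = -6 - \frac{111}{55} = - \frac{441}{55}$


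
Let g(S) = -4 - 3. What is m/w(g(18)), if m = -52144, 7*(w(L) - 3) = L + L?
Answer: -52144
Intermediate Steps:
g(S) = -7
w(L) = 3 + 2*L/7 (w(L) = 3 + (L + L)/7 = 3 + (2*L)/7 = 3 + 2*L/7)
m/w(g(18)) = -52144/(3 + (2/7)*(-7)) = -52144/(3 - 2) = -52144/1 = -52144*1 = -52144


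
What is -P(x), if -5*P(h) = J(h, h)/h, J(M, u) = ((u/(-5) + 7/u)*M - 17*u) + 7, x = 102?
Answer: -9502/1275 ≈ -7.4525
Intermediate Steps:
J(M, u) = 7 - 17*u + M*(7/u - u/5) (J(M, u) = ((u*(-⅕) + 7/u)*M - 17*u) + 7 = ((-u/5 + 7/u)*M - 17*u) + 7 = ((7/u - u/5)*M - 17*u) + 7 = (M*(7/u - u/5) - 17*u) + 7 = (-17*u + M*(7/u - u/5)) + 7 = 7 - 17*u + M*(7/u - u/5))
P(h) = -(14 - 17*h - h²/5)/(5*h) (P(h) = -(7 - 17*h + 7*h/h - h*h/5)/(5*h) = -(7 - 17*h + 7 - h²/5)/(5*h) = -(14 - 17*h - h²/5)/(5*h))
-P(x) = -(-70 + 102² + 85*102)/(25*102) = -(-70 + 10404 + 8670)/(25*102) = -19004/(25*102) = -1*9502/1275 = -9502/1275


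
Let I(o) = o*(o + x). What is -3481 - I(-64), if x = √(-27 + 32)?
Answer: -7577 + 64*√5 ≈ -7433.9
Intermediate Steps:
x = √5 ≈ 2.2361
I(o) = o*(o + √5)
-3481 - I(-64) = -3481 - (-64)*(-64 + √5) = -3481 - (4096 - 64*√5) = -3481 + (-4096 + 64*√5) = -7577 + 64*√5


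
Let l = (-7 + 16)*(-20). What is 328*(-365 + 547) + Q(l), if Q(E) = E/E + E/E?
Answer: 59698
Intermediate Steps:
l = -180 (l = 9*(-20) = -180)
Q(E) = 2 (Q(E) = 1 + 1 = 2)
328*(-365 + 547) + Q(l) = 328*(-365 + 547) + 2 = 328*182 + 2 = 59696 + 2 = 59698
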